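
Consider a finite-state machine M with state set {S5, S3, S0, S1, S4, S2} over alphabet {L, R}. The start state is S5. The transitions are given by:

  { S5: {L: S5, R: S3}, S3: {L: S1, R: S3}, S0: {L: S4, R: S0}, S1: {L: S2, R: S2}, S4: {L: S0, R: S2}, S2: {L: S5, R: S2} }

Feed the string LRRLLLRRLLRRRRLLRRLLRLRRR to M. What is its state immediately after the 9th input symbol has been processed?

Trace: S5 -L-> S5 -R-> S3 -R-> S3 -L-> S1 -L-> S2 -L-> S5 -R-> S3 -R-> S3 -L-> S1
After 9 symbols: S1.

S1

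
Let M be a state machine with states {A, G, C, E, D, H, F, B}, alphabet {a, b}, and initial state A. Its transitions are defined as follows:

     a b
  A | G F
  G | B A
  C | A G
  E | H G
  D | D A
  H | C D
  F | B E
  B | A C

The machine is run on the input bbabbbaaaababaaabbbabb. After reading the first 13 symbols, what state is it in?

F

Trace: A -b-> F -b-> E -a-> H -b-> D -b-> A -b-> F -a-> B -a-> A -a-> G -a-> B -b-> C -a-> A -b-> F
After 13 symbols: F.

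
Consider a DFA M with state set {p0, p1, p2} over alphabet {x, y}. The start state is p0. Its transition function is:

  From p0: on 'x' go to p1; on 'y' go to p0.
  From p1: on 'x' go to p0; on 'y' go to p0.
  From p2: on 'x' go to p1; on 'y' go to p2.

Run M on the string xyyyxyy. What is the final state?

start at p0
read 'x': p0 → p1
read 'y': p1 → p0
read 'y': p0 → p0
read 'y': p0 → p0
read 'x': p0 → p1
read 'y': p1 → p0
read 'y': p0 → p0

p0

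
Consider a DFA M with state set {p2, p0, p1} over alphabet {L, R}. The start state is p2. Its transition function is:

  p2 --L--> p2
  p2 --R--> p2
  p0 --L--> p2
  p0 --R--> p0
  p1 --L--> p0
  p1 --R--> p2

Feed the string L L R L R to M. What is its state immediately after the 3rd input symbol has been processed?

p2

p2 → p2 → p2 → p2
After 3 symbols: p2.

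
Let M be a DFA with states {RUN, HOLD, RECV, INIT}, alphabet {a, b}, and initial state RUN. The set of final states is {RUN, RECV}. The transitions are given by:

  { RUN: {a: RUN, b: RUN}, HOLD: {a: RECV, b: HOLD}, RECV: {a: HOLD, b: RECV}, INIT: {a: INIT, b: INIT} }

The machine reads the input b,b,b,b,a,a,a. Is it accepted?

Yes

start at RUN
read 'b': RUN → RUN
read 'b': RUN → RUN
read 'b': RUN → RUN
read 'b': RUN → RUN
read 'a': RUN → RUN
read 'a': RUN → RUN
read 'a': RUN → RUN
End state RUN is accepting.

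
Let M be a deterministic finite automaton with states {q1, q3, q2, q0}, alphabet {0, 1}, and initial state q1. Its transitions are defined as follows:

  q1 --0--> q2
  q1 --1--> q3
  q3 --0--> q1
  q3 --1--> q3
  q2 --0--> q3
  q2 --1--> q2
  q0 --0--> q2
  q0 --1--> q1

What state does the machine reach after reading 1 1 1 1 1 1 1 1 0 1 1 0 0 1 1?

q2

q1 → q3 → q3 → q3 → q3 → q3 → q3 → q3 → q3 → q1 → q3 → q3 → q1 → q2 → q2 → q2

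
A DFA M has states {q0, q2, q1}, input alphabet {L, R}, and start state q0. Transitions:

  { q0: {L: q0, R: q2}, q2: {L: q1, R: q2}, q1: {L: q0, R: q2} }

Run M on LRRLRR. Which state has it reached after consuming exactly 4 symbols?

q0 → q0 → q2 → q2 → q1
After 4 symbols: q1.

q1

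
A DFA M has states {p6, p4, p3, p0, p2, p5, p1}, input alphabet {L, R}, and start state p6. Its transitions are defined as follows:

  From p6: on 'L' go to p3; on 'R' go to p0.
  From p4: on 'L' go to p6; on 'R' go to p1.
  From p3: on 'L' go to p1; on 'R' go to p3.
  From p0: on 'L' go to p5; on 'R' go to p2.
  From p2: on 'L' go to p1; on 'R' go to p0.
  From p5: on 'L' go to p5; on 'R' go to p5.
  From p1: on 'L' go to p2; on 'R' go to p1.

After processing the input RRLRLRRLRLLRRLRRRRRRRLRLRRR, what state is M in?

p5

p6 → p0 → p2 → p1 → p1 → p2 → p0 → p2 → p1 → p1 → p2 → p1 → p1 → p1 → p2 → p0 → p2 → p0 → p2 → p0 → p2 → p0 → p5 → p5 → p5 → p5 → p5 → p5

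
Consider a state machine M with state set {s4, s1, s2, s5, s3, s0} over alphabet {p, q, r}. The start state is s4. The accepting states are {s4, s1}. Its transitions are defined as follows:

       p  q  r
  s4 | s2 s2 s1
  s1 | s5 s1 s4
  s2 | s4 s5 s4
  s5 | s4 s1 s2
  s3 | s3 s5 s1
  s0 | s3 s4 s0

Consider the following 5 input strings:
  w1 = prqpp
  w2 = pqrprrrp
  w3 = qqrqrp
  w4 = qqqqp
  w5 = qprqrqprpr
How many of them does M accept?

1

w1:
  start at s4
  read 'p': s4 → s2
  read 'r': s2 → s4
  read 'q': s4 → s2
  read 'p': s2 → s4
  read 'p': s4 → s2
  end s2, rejected
w2:
  start at s4
  read 'p': s4 → s2
  read 'q': s2 → s5
  read 'r': s5 → s2
  read 'p': s2 → s4
  read 'r': s4 → s1
  read 'r': s1 → s4
  read 'r': s4 → s1
  read 'p': s1 → s5
  end s5, rejected
w3:
  start at s4
  read 'q': s4 → s2
  read 'q': s2 → s5
  read 'r': s5 → s2
  read 'q': s2 → s5
  read 'r': s5 → s2
  read 'p': s2 → s4
  end s4, accepted
w4:
  start at s4
  read 'q': s4 → s2
  read 'q': s2 → s5
  read 'q': s5 → s1
  read 'q': s1 → s1
  read 'p': s1 → s5
  end s5, rejected
w5:
  start at s4
  read 'q': s4 → s2
  read 'p': s2 → s4
  read 'r': s4 → s1
  read 'q': s1 → s1
  read 'r': s1 → s4
  read 'q': s4 → s2
  read 'p': s2 → s4
  read 'r': s4 → s1
  read 'p': s1 → s5
  read 'r': s5 → s2
  end s2, rejected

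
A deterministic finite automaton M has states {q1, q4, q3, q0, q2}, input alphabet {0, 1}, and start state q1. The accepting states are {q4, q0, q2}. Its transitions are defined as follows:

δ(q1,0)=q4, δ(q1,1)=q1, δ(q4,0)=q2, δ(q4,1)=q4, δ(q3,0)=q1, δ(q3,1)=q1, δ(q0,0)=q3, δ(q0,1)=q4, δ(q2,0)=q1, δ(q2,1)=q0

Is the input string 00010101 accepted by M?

Yes

Trace: q1 -0-> q4 -0-> q2 -0-> q1 -1-> q1 -0-> q4 -1-> q4 -0-> q2 -1-> q0
End state q0 is accepting.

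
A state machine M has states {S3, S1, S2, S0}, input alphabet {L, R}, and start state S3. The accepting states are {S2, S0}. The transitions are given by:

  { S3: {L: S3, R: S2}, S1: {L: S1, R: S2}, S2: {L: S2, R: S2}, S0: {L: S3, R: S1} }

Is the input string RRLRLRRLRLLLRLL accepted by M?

Yes

S3 → S2 → S2 → S2 → S2 → S2 → S2 → S2 → S2 → S2 → S2 → S2 → S2 → S2 → S2 → S2
End state S2 is accepting.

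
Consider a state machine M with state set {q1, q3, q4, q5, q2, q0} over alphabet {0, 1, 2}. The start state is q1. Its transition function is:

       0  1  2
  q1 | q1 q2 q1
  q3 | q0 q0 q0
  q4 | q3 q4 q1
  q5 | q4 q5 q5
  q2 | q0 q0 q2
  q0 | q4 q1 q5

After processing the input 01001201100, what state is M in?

q3

q1 → q1 → q2 → q0 → q4 → q4 → q1 → q1 → q2 → q0 → q4 → q3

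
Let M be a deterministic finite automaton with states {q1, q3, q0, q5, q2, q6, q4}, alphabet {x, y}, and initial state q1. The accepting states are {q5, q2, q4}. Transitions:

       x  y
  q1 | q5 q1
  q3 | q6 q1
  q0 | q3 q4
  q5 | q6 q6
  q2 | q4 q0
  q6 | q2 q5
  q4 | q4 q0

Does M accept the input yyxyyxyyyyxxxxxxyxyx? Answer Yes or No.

q1 → q1 → q1 → q5 → q6 → q5 → q6 → q5 → q6 → q5 → q6 → q2 → q4 → q4 → q4 → q4 → q4 → q0 → q3 → q1 → q5
End state q5 is accepting.

Yes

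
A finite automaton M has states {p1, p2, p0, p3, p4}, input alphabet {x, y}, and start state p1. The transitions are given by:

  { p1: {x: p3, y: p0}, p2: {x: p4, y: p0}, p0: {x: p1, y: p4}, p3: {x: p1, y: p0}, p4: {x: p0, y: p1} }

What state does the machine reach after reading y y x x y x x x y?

p0

p1 → p0 → p4 → p0 → p1 → p0 → p1 → p3 → p1 → p0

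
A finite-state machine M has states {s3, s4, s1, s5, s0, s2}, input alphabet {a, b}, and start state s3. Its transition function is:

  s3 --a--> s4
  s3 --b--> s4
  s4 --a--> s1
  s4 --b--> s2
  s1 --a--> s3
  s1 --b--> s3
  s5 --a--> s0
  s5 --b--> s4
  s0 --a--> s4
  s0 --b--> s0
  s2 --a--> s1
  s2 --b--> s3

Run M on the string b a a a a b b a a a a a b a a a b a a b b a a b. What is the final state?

s3 → s4 → s1 → s3 → s4 → s1 → s3 → s4 → s1 → s3 → s4 → s1 → s3 → s4 → s1 → s3 → s4 → s2 → s1 → s3 → s4 → s2 → s1 → s3 → s4

s4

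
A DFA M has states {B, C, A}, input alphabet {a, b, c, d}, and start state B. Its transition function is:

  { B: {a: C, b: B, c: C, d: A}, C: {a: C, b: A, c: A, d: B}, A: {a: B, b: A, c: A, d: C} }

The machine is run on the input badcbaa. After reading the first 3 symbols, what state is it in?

B

B → B → C → B
After 3 symbols: B.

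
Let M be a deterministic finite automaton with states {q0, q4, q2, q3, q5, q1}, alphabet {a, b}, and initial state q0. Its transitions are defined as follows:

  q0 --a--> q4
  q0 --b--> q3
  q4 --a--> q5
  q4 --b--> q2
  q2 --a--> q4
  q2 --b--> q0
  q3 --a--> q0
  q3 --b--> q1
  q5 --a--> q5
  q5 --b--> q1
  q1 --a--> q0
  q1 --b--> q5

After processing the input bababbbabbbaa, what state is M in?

q0 → q3 → q0 → q3 → q0 → q3 → q1 → q5 → q5 → q1 → q5 → q1 → q0 → q4

q4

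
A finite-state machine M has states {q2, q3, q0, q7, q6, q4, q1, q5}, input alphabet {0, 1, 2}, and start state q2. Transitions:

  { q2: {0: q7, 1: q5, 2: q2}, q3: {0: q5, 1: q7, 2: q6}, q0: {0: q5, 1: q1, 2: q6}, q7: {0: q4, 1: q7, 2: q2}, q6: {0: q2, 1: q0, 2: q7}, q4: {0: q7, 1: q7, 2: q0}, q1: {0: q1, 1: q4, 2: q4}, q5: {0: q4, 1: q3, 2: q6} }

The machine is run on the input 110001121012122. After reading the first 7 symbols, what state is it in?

q2 → q5 → q3 → q5 → q4 → q7 → q7 → q7
After 7 symbols: q7.

q7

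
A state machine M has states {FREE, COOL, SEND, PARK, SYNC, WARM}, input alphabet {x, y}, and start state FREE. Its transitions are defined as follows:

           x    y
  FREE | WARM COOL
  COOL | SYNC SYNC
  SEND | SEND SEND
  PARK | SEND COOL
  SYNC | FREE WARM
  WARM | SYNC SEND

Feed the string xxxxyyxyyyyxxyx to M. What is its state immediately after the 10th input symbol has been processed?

Trace: FREE -x-> WARM -x-> SYNC -x-> FREE -x-> WARM -y-> SEND -y-> SEND -x-> SEND -y-> SEND -y-> SEND -y-> SEND
After 10 symbols: SEND.

SEND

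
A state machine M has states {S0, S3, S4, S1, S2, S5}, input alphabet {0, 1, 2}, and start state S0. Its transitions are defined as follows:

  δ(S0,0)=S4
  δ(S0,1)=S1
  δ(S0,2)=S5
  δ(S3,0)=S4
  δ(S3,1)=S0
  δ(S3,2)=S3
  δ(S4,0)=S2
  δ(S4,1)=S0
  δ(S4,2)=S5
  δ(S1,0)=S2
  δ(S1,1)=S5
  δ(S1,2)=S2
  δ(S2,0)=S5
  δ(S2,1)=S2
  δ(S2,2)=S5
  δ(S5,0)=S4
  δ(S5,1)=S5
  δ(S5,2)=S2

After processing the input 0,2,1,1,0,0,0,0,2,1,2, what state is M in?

S2

start at S0
read '0': S0 → S4
read '2': S4 → S5
read '1': S5 → S5
read '1': S5 → S5
read '0': S5 → S4
read '0': S4 → S2
read '0': S2 → S5
read '0': S5 → S4
read '2': S4 → S5
read '1': S5 → S5
read '2': S5 → S2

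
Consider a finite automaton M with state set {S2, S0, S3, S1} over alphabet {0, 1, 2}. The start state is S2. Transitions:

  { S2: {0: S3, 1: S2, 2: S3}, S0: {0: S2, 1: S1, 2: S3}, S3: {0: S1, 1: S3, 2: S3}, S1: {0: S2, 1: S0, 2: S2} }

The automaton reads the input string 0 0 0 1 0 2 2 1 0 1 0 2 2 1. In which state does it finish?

S3

start at S2
read '0': S2 → S3
read '0': S3 → S1
read '0': S1 → S2
read '1': S2 → S2
read '0': S2 → S3
read '2': S3 → S3
read '2': S3 → S3
read '1': S3 → S3
read '0': S3 → S1
read '1': S1 → S0
read '0': S0 → S2
read '2': S2 → S3
read '2': S3 → S3
read '1': S3 → S3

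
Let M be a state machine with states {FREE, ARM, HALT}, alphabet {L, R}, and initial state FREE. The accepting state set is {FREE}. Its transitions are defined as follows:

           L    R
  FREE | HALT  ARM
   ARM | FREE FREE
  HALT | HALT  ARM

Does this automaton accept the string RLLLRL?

Yes

Trace: FREE -R-> ARM -L-> FREE -L-> HALT -L-> HALT -R-> ARM -L-> FREE
End state FREE is accepting.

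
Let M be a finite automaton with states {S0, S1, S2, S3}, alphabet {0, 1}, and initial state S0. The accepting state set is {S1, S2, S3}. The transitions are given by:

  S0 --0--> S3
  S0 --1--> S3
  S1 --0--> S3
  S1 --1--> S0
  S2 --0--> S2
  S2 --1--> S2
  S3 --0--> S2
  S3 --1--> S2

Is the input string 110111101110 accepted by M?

Yes

Trace: S0 -1-> S3 -1-> S2 -0-> S2 -1-> S2 -1-> S2 -1-> S2 -1-> S2 -0-> S2 -1-> S2 -1-> S2 -1-> S2 -0-> S2
End state S2 is accepting.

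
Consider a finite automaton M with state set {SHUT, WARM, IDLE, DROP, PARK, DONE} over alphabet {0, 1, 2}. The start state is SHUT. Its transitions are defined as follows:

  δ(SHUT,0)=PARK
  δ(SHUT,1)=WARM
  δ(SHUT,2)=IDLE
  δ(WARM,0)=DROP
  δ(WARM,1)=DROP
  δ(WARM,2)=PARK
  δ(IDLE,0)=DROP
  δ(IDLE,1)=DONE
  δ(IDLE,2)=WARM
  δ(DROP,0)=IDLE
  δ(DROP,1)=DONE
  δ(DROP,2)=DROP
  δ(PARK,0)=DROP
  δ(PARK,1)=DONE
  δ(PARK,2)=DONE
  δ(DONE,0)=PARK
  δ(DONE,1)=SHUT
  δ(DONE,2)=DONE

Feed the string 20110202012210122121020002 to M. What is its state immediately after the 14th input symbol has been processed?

start at SHUT
read '2': SHUT → IDLE
read '0': IDLE → DROP
read '1': DROP → DONE
read '1': DONE → SHUT
read '0': SHUT → PARK
read '2': PARK → DONE
read '0': DONE → PARK
read '2': PARK → DONE
read '0': DONE → PARK
read '1': PARK → DONE
read '2': DONE → DONE
read '2': DONE → DONE
read '1': DONE → SHUT
read '0': SHUT → PARK
After 14 symbols: PARK.

PARK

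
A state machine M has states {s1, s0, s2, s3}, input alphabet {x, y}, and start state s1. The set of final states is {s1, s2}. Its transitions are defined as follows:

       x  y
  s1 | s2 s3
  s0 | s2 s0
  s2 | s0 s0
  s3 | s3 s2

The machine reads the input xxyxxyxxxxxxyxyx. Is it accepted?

Yes

start at s1
read 'x': s1 → s2
read 'x': s2 → s0
read 'y': s0 → s0
read 'x': s0 → s2
read 'x': s2 → s0
read 'y': s0 → s0
read 'x': s0 → s2
read 'x': s2 → s0
read 'x': s0 → s2
read 'x': s2 → s0
read 'x': s0 → s2
read 'x': s2 → s0
read 'y': s0 → s0
read 'x': s0 → s2
read 'y': s2 → s0
read 'x': s0 → s2
End state s2 is accepting.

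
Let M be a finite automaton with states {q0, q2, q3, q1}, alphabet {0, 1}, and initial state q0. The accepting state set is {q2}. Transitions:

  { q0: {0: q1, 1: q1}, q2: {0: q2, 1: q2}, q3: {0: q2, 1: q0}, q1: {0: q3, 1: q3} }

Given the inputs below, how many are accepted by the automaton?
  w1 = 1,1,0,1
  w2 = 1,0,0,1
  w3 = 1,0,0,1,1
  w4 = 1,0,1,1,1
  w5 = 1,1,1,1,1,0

w1: q0 → q1 → q3 → q2 → q2  → end q2, accepted
w2: q0 → q1 → q3 → q2 → q2  → end q2, accepted
w3: q0 → q1 → q3 → q2 → q2 → q2  → end q2, accepted
w4: q0 → q1 → q3 → q0 → q1 → q3  → end q3, rejected
w5: q0 → q1 → q3 → q0 → q1 → q3 → q2  → end q2, accepted

4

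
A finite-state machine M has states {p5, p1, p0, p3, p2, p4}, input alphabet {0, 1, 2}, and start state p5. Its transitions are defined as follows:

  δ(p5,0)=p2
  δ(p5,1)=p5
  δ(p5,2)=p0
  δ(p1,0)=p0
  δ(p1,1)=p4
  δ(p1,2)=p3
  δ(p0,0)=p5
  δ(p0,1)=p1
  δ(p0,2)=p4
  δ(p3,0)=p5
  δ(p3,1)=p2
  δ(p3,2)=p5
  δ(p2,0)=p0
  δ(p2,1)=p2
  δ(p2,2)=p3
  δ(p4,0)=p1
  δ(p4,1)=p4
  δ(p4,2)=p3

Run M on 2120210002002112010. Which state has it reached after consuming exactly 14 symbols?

Trace: p5 -2-> p0 -1-> p1 -2-> p3 -0-> p5 -2-> p0 -1-> p1 -0-> p0 -0-> p5 -0-> p2 -2-> p3 -0-> p5 -0-> p2 -2-> p3 -1-> p2
After 14 symbols: p2.

p2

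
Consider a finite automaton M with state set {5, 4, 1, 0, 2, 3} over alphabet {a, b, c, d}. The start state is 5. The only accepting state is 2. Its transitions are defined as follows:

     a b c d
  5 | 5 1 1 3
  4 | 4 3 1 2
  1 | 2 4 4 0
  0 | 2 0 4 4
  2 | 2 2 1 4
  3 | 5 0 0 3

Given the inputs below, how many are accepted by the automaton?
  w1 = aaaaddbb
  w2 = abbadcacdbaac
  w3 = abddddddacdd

0

w1: Trace: 5 -a-> 5 -a-> 5 -a-> 5 -a-> 5 -d-> 3 -d-> 3 -b-> 0 -b-> 0  → end 0, rejected
w2: Trace: 5 -a-> 5 -b-> 1 -b-> 4 -a-> 4 -d-> 2 -c-> 1 -a-> 2 -c-> 1 -d-> 0 -b-> 0 -a-> 2 -a-> 2 -c-> 1  → end 1, rejected
w3: Trace: 5 -a-> 5 -b-> 1 -d-> 0 -d-> 4 -d-> 2 -d-> 4 -d-> 2 -d-> 4 -a-> 4 -c-> 1 -d-> 0 -d-> 4  → end 4, rejected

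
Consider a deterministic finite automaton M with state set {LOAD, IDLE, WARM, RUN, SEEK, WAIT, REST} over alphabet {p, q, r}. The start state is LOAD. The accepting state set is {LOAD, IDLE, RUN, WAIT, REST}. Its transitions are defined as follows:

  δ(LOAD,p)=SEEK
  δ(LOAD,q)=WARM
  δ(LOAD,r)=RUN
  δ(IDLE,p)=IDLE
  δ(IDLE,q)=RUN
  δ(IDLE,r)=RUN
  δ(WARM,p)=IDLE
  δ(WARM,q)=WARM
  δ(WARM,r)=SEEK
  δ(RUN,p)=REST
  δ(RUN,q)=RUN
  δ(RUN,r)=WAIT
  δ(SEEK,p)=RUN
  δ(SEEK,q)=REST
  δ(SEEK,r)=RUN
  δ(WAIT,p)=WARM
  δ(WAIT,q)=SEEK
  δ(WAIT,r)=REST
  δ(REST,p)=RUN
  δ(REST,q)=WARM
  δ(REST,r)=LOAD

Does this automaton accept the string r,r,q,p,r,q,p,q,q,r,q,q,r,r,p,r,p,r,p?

Yes

Trace: LOAD -r-> RUN -r-> WAIT -q-> SEEK -p-> RUN -r-> WAIT -q-> SEEK -p-> RUN -q-> RUN -q-> RUN -r-> WAIT -q-> SEEK -q-> REST -r-> LOAD -r-> RUN -p-> REST -r-> LOAD -p-> SEEK -r-> RUN -p-> REST
End state REST is accepting.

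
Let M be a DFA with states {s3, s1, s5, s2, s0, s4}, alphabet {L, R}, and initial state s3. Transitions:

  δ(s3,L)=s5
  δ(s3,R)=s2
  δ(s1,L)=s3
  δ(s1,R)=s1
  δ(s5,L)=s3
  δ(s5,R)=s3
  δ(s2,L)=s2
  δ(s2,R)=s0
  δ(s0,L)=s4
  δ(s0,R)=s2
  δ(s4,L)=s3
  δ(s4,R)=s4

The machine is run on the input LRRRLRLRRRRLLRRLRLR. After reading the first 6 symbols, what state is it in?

Trace: s3 -L-> s5 -R-> s3 -R-> s2 -R-> s0 -L-> s4 -R-> s4
After 6 symbols: s4.

s4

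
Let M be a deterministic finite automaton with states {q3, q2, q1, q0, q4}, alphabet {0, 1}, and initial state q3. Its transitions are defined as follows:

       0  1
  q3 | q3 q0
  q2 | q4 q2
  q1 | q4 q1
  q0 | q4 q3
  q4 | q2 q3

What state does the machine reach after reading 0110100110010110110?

q4

Trace: q3 -0-> q3 -1-> q0 -1-> q3 -0-> q3 -1-> q0 -0-> q4 -0-> q2 -1-> q2 -1-> q2 -0-> q4 -0-> q2 -1-> q2 -0-> q4 -1-> q3 -1-> q0 -0-> q4 -1-> q3 -1-> q0 -0-> q4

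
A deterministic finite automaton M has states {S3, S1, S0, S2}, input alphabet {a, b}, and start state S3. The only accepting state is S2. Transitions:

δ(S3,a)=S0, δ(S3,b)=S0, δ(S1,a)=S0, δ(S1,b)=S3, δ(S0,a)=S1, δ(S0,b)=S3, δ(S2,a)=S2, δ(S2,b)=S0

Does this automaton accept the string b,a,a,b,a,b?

No

Trace: S3 -b-> S0 -a-> S1 -a-> S0 -b-> S3 -a-> S0 -b-> S3
End state S3 is not accepting.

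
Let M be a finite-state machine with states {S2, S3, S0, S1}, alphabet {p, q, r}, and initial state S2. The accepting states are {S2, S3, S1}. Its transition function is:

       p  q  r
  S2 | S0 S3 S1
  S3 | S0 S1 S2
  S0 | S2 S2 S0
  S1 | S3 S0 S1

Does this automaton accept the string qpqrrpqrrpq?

Yes

start at S2
read 'q': S2 → S3
read 'p': S3 → S0
read 'q': S0 → S2
read 'r': S2 → S1
read 'r': S1 → S1
read 'p': S1 → S3
read 'q': S3 → S1
read 'r': S1 → S1
read 'r': S1 → S1
read 'p': S1 → S3
read 'q': S3 → S1
End state S1 is accepting.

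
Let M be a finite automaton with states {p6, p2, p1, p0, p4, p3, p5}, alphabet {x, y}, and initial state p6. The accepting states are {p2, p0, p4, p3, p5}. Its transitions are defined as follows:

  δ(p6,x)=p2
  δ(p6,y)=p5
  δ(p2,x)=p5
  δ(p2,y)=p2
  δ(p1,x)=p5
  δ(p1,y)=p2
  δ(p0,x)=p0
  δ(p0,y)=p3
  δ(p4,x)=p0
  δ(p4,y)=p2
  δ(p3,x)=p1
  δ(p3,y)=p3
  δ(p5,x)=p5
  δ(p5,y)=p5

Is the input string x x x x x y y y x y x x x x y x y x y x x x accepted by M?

start at p6
read 'x': p6 → p2
read 'x': p2 → p5
read 'x': p5 → p5
read 'x': p5 → p5
read 'x': p5 → p5
read 'y': p5 → p5
read 'y': p5 → p5
read 'y': p5 → p5
read 'x': p5 → p5
read 'y': p5 → p5
read 'x': p5 → p5
read 'x': p5 → p5
read 'x': p5 → p5
read 'x': p5 → p5
read 'y': p5 → p5
read 'x': p5 → p5
read 'y': p5 → p5
read 'x': p5 → p5
read 'y': p5 → p5
read 'x': p5 → p5
read 'x': p5 → p5
read 'x': p5 → p5
End state p5 is accepting.

Yes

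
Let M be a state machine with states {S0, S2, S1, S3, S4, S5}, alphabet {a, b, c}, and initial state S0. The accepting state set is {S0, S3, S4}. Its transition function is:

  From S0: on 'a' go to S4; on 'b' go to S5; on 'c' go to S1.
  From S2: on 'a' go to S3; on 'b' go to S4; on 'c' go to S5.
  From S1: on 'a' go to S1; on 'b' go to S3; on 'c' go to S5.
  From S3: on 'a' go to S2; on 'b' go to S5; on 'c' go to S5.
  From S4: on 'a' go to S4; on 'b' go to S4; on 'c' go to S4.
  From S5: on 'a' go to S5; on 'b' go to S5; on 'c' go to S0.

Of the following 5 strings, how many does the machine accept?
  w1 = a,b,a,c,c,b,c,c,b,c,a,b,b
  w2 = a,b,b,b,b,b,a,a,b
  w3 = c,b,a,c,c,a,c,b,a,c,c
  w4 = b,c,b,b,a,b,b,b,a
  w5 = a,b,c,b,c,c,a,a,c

4

w1:
  start at S0
  read 'a': S0 → S4
  read 'b': S4 → S4
  read 'a': S4 → S4
  read 'c': S4 → S4
  read 'c': S4 → S4
  read 'b': S4 → S4
  read 'c': S4 → S4
  read 'c': S4 → S4
  read 'b': S4 → S4
  read 'c': S4 → S4
  read 'a': S4 → S4
  read 'b': S4 → S4
  read 'b': S4 → S4
  end S4, accepted
w2:
  start at S0
  read 'a': S0 → S4
  read 'b': S4 → S4
  read 'b': S4 → S4
  read 'b': S4 → S4
  read 'b': S4 → S4
  read 'b': S4 → S4
  read 'a': S4 → S4
  read 'a': S4 → S4
  read 'b': S4 → S4
  end S4, accepted
w3:
  start at S0
  read 'c': S0 → S1
  read 'b': S1 → S3
  read 'a': S3 → S2
  read 'c': S2 → S5
  read 'c': S5 → S0
  read 'a': S0 → S4
  read 'c': S4 → S4
  read 'b': S4 → S4
  read 'a': S4 → S4
  read 'c': S4 → S4
  read 'c': S4 → S4
  end S4, accepted
w4:
  start at S0
  read 'b': S0 → S5
  read 'c': S5 → S0
  read 'b': S0 → S5
  read 'b': S5 → S5
  read 'a': S5 → S5
  read 'b': S5 → S5
  read 'b': S5 → S5
  read 'b': S5 → S5
  read 'a': S5 → S5
  end S5, rejected
w5:
  start at S0
  read 'a': S0 → S4
  read 'b': S4 → S4
  read 'c': S4 → S4
  read 'b': S4 → S4
  read 'c': S4 → S4
  read 'c': S4 → S4
  read 'a': S4 → S4
  read 'a': S4 → S4
  read 'c': S4 → S4
  end S4, accepted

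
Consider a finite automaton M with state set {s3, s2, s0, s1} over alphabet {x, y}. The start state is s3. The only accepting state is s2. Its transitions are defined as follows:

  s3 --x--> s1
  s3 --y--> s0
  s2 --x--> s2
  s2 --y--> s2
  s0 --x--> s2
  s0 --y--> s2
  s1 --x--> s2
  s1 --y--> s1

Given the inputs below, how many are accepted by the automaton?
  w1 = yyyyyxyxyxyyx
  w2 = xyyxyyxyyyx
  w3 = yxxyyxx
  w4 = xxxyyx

w1: Trace: s3 -y-> s0 -y-> s2 -y-> s2 -y-> s2 -y-> s2 -x-> s2 -y-> s2 -x-> s2 -y-> s2 -x-> s2 -y-> s2 -y-> s2 -x-> s2  → end s2, accepted
w2: Trace: s3 -x-> s1 -y-> s1 -y-> s1 -x-> s2 -y-> s2 -y-> s2 -x-> s2 -y-> s2 -y-> s2 -y-> s2 -x-> s2  → end s2, accepted
w3: Trace: s3 -y-> s0 -x-> s2 -x-> s2 -y-> s2 -y-> s2 -x-> s2 -x-> s2  → end s2, accepted
w4: Trace: s3 -x-> s1 -x-> s2 -x-> s2 -y-> s2 -y-> s2 -x-> s2  → end s2, accepted

4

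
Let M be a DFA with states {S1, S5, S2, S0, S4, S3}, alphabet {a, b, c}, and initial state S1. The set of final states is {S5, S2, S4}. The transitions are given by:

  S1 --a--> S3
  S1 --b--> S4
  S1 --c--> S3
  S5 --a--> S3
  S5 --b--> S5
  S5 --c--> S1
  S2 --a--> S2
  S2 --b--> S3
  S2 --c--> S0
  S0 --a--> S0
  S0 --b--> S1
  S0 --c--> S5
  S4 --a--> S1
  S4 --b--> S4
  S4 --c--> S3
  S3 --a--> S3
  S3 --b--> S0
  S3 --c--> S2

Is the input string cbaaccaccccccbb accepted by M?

start at S1
read 'c': S1 → S3
read 'b': S3 → S0
read 'a': S0 → S0
read 'a': S0 → S0
read 'c': S0 → S5
read 'c': S5 → S1
read 'a': S1 → S3
read 'c': S3 → S2
read 'c': S2 → S0
read 'c': S0 → S5
read 'c': S5 → S1
read 'c': S1 → S3
read 'c': S3 → S2
read 'b': S2 → S3
read 'b': S3 → S0
End state S0 is not accepting.

No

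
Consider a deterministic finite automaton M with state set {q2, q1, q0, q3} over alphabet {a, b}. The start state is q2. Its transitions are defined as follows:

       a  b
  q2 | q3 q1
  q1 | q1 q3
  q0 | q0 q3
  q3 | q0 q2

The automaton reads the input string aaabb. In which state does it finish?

start at q2
read 'a': q2 → q3
read 'a': q3 → q0
read 'a': q0 → q0
read 'b': q0 → q3
read 'b': q3 → q2

q2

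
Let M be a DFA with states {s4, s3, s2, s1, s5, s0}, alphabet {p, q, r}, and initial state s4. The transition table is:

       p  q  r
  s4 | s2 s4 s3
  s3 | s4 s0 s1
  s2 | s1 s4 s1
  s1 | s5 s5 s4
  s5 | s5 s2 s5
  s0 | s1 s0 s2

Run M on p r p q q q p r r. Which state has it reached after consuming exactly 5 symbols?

s4 → s2 → s1 → s5 → s2 → s4
After 5 symbols: s4.

s4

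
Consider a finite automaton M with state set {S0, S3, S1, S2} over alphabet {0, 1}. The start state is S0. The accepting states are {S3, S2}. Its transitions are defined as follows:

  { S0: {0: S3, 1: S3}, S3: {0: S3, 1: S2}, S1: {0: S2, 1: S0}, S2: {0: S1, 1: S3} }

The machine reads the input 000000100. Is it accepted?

Yes

start at S0
read '0': S0 → S3
read '0': S3 → S3
read '0': S3 → S3
read '0': S3 → S3
read '0': S3 → S3
read '0': S3 → S3
read '1': S3 → S2
read '0': S2 → S1
read '0': S1 → S2
End state S2 is accepting.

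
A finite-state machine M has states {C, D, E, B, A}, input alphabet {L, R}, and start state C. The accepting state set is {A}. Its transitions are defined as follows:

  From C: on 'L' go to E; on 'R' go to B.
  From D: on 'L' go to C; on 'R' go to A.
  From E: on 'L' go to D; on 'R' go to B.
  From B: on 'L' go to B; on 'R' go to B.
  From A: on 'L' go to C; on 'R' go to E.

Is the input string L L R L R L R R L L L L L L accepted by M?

Trace: C -L-> E -L-> D -R-> A -L-> C -R-> B -L-> B -R-> B -R-> B -L-> B -L-> B -L-> B -L-> B -L-> B -L-> B
End state B is not accepting.

No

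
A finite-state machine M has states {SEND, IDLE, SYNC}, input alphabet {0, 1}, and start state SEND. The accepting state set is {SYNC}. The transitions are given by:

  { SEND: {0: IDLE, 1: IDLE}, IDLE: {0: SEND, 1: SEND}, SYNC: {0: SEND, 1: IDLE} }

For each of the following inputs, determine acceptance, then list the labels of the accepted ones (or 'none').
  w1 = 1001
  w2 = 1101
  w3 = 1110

none

w1:
  start at SEND
  read '1': SEND → IDLE
  read '0': IDLE → SEND
  read '0': SEND → IDLE
  read '1': IDLE → SEND
  end SEND, rejected
w2:
  start at SEND
  read '1': SEND → IDLE
  read '1': IDLE → SEND
  read '0': SEND → IDLE
  read '1': IDLE → SEND
  end SEND, rejected
w3:
  start at SEND
  read '1': SEND → IDLE
  read '1': IDLE → SEND
  read '1': SEND → IDLE
  read '0': IDLE → SEND
  end SEND, rejected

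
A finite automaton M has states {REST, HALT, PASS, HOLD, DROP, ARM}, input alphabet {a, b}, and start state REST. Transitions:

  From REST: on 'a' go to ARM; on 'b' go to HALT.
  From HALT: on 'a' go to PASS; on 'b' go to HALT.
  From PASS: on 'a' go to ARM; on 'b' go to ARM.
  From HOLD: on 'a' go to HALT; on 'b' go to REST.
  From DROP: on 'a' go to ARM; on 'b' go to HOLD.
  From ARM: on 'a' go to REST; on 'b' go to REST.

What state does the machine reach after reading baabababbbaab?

REST → HALT → PASS → ARM → REST → ARM → REST → ARM → REST → HALT → HALT → PASS → ARM → REST

REST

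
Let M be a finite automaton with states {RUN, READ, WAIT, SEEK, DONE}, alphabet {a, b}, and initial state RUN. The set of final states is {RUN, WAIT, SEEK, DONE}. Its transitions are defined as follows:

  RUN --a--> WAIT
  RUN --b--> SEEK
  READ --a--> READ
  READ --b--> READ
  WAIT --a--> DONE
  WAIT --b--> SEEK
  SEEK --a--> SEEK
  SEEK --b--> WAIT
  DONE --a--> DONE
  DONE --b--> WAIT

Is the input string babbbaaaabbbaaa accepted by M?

Trace: RUN -b-> SEEK -a-> SEEK -b-> WAIT -b-> SEEK -b-> WAIT -a-> DONE -a-> DONE -a-> DONE -a-> DONE -b-> WAIT -b-> SEEK -b-> WAIT -a-> DONE -a-> DONE -a-> DONE
End state DONE is accepting.

Yes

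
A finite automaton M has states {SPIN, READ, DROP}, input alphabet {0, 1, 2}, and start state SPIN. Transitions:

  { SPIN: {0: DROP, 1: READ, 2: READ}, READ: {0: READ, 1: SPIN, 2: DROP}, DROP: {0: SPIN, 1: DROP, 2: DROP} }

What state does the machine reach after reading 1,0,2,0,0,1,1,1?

SPIN → READ → READ → DROP → SPIN → DROP → DROP → DROP → DROP

DROP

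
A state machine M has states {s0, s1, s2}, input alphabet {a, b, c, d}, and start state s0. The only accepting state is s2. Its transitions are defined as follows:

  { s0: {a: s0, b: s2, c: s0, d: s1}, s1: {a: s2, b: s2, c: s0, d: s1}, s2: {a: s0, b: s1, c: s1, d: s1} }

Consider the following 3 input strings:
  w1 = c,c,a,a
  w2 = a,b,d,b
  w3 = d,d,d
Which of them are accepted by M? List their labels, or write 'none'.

w1: s0 → s0 → s0 → s0 → s0  → end s0, rejected
w2: s0 → s0 → s2 → s1 → s2  → end s2, accepted
w3: s0 → s1 → s1 → s1  → end s1, rejected

w2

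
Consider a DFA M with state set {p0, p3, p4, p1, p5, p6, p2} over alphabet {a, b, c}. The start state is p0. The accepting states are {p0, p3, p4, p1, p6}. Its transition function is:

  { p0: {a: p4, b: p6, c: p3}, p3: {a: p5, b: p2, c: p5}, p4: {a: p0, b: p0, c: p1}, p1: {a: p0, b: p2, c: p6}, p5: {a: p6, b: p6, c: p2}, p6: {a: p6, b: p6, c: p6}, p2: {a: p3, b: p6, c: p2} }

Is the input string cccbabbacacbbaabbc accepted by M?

Yes

p0 → p3 → p5 → p2 → p6 → p6 → p6 → p6 → p6 → p6 → p6 → p6 → p6 → p6 → p6 → p6 → p6 → p6 → p6
End state p6 is accepting.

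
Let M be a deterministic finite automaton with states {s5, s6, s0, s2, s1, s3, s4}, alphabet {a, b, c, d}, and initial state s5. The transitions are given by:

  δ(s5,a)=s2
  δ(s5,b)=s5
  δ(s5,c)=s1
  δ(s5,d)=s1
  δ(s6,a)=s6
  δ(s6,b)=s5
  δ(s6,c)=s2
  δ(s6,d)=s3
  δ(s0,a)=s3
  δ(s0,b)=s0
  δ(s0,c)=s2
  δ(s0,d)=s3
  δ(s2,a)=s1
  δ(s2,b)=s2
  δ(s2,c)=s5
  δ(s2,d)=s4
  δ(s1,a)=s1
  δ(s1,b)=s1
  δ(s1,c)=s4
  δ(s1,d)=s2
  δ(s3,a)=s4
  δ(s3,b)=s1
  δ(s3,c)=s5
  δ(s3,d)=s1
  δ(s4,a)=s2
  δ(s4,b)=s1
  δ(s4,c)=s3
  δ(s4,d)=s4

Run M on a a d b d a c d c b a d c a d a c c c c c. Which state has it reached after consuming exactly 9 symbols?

s4

start at s5
read 'a': s5 → s2
read 'a': s2 → s1
read 'd': s1 → s2
read 'b': s2 → s2
read 'd': s2 → s4
read 'a': s4 → s2
read 'c': s2 → s5
read 'd': s5 → s1
read 'c': s1 → s4
After 9 symbols: s4.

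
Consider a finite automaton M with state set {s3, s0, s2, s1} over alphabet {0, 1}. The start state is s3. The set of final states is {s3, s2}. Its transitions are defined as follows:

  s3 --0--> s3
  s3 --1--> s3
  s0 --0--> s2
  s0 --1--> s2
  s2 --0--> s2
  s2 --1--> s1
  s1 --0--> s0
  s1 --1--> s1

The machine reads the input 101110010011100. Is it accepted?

start at s3
read '1': s3 → s3
read '0': s3 → s3
read '1': s3 → s3
read '1': s3 → s3
read '1': s3 → s3
read '0': s3 → s3
read '0': s3 → s3
read '1': s3 → s3
read '0': s3 → s3
read '0': s3 → s3
read '1': s3 → s3
read '1': s3 → s3
read '1': s3 → s3
read '0': s3 → s3
read '0': s3 → s3
End state s3 is accepting.

Yes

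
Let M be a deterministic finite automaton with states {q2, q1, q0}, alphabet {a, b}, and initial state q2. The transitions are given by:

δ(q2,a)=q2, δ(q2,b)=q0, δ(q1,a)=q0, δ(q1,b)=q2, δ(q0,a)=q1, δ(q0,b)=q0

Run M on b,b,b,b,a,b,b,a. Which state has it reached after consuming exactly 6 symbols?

q2

q2 → q0 → q0 → q0 → q0 → q1 → q2
After 6 symbols: q2.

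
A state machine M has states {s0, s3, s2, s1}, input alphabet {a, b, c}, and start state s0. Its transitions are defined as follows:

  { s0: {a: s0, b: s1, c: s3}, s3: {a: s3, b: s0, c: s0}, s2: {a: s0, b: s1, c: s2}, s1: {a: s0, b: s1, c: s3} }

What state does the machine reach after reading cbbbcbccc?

s3

start at s0
read 'c': s0 → s3
read 'b': s3 → s0
read 'b': s0 → s1
read 'b': s1 → s1
read 'c': s1 → s3
read 'b': s3 → s0
read 'c': s0 → s3
read 'c': s3 → s0
read 'c': s0 → s3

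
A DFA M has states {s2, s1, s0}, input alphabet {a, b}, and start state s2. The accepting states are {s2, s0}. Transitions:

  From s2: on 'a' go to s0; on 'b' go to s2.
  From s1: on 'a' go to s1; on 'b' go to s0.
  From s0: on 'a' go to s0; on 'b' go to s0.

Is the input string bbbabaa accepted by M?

Yes

start at s2
read 'b': s2 → s2
read 'b': s2 → s2
read 'b': s2 → s2
read 'a': s2 → s0
read 'b': s0 → s0
read 'a': s0 → s0
read 'a': s0 → s0
End state s0 is accepting.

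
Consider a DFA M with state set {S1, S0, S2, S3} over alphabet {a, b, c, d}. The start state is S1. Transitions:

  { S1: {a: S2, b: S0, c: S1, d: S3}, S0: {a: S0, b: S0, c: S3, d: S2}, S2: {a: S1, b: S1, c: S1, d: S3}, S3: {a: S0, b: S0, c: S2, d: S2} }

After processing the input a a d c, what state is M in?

S1 → S2 → S1 → S3 → S2

S2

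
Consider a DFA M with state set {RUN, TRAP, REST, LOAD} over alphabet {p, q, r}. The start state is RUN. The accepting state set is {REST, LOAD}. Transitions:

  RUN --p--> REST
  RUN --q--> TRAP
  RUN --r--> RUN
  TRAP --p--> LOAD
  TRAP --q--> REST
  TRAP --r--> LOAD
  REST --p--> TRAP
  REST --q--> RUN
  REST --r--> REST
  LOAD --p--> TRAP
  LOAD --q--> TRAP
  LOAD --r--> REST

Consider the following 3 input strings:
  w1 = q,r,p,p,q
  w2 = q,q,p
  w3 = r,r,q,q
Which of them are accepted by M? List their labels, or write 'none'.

w3

w1:
  start at RUN
  read 'q': RUN → TRAP
  read 'r': TRAP → LOAD
  read 'p': LOAD → TRAP
  read 'p': TRAP → LOAD
  read 'q': LOAD → TRAP
  end TRAP, rejected
w2:
  start at RUN
  read 'q': RUN → TRAP
  read 'q': TRAP → REST
  read 'p': REST → TRAP
  end TRAP, rejected
w3:
  start at RUN
  read 'r': RUN → RUN
  read 'r': RUN → RUN
  read 'q': RUN → TRAP
  read 'q': TRAP → REST
  end REST, accepted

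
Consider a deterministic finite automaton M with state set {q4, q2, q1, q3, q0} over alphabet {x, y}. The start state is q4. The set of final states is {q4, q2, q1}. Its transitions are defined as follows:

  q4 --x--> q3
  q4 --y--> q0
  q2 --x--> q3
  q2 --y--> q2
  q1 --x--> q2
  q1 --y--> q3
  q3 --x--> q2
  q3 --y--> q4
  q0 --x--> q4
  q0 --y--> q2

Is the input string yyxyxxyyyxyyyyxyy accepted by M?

No

Trace: q4 -y-> q0 -y-> q2 -x-> q3 -y-> q4 -x-> q3 -x-> q2 -y-> q2 -y-> q2 -y-> q2 -x-> q3 -y-> q4 -y-> q0 -y-> q2 -y-> q2 -x-> q3 -y-> q4 -y-> q0
End state q0 is not accepting.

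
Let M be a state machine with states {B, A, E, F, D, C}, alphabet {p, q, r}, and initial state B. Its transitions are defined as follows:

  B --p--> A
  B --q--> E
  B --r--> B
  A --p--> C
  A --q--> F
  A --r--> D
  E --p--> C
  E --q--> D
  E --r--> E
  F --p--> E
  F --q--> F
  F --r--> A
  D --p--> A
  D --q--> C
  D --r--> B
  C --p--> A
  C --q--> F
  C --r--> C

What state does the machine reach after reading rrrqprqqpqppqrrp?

A

B → B → B → B → E → C → C → F → F → E → D → A → C → F → A → D → A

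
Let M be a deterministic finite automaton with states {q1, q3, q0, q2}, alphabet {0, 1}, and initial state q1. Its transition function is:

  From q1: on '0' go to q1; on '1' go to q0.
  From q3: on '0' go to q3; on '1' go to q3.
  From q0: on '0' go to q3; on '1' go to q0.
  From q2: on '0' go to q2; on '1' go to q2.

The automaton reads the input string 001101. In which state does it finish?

q3

q1 → q1 → q1 → q0 → q0 → q3 → q3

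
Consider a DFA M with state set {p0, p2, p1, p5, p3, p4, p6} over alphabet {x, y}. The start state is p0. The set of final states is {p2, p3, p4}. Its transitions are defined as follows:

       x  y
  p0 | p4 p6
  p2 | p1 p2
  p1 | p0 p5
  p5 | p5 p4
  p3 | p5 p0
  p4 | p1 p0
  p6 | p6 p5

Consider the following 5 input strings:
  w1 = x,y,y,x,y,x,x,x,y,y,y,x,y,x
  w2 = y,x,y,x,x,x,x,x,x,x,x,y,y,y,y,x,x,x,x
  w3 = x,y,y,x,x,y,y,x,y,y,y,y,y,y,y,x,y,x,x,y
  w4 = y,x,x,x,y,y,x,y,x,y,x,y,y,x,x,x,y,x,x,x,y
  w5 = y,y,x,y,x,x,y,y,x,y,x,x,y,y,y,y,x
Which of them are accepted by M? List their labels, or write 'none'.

w5

w1:
  start at p0
  read 'x': p0 → p4
  read 'y': p4 → p0
  read 'y': p0 → p6
  read 'x': p6 → p6
  read 'y': p6 → p5
  read 'x': p5 → p5
  read 'x': p5 → p5
  read 'x': p5 → p5
  read 'y': p5 → p4
  read 'y': p4 → p0
  read 'y': p0 → p6
  read 'x': p6 → p6
  read 'y': p6 → p5
  read 'x': p5 → p5
  end p5, rejected
w2:
  start at p0
  read 'y': p0 → p6
  read 'x': p6 → p6
  read 'y': p6 → p5
  read 'x': p5 → p5
  read 'x': p5 → p5
  read 'x': p5 → p5
  read 'x': p5 → p5
  read 'x': p5 → p5
  read 'x': p5 → p5
  read 'x': p5 → p5
  read 'x': p5 → p5
  read 'y': p5 → p4
  read 'y': p4 → p0
  read 'y': p0 → p6
  read 'y': p6 → p5
  read 'x': p5 → p5
  read 'x': p5 → p5
  read 'x': p5 → p5
  read 'x': p5 → p5
  end p5, rejected
w3:
  start at p0
  read 'x': p0 → p4
  read 'y': p4 → p0
  read 'y': p0 → p6
  read 'x': p6 → p6
  read 'x': p6 → p6
  read 'y': p6 → p5
  read 'y': p5 → p4
  read 'x': p4 → p1
  read 'y': p1 → p5
  read 'y': p5 → p4
  read 'y': p4 → p0
  read 'y': p0 → p6
  read 'y': p6 → p5
  read 'y': p5 → p4
  read 'y': p4 → p0
  read 'x': p0 → p4
  read 'y': p4 → p0
  read 'x': p0 → p4
  read 'x': p4 → p1
  read 'y': p1 → p5
  end p5, rejected
w4:
  start at p0
  read 'y': p0 → p6
  read 'x': p6 → p6
  read 'x': p6 → p6
  read 'x': p6 → p6
  read 'y': p6 → p5
  read 'y': p5 → p4
  read 'x': p4 → p1
  read 'y': p1 → p5
  read 'x': p5 → p5
  read 'y': p5 → p4
  read 'x': p4 → p1
  read 'y': p1 → p5
  read 'y': p5 → p4
  read 'x': p4 → p1
  read 'x': p1 → p0
  read 'x': p0 → p4
  read 'y': p4 → p0
  read 'x': p0 → p4
  read 'x': p4 → p1
  read 'x': p1 → p0
  read 'y': p0 → p6
  end p6, rejected
w5:
  start at p0
  read 'y': p0 → p6
  read 'y': p6 → p5
  read 'x': p5 → p5
  read 'y': p5 → p4
  read 'x': p4 → p1
  read 'x': p1 → p0
  read 'y': p0 → p6
  read 'y': p6 → p5
  read 'x': p5 → p5
  read 'y': p5 → p4
  read 'x': p4 → p1
  read 'x': p1 → p0
  read 'y': p0 → p6
  read 'y': p6 → p5
  read 'y': p5 → p4
  read 'y': p4 → p0
  read 'x': p0 → p4
  end p4, accepted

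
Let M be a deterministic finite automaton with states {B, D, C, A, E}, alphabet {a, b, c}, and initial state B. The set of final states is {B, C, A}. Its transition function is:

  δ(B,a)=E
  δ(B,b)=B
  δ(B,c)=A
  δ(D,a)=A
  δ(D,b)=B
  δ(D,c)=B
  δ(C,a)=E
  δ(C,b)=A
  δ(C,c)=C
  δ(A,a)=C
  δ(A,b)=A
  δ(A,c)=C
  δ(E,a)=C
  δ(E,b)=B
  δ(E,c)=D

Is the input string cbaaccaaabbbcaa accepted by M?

Trace: B -c-> A -b-> A -a-> C -a-> E -c-> D -c-> B -a-> E -a-> C -a-> E -b-> B -b-> B -b-> B -c-> A -a-> C -a-> E
End state E is not accepting.

No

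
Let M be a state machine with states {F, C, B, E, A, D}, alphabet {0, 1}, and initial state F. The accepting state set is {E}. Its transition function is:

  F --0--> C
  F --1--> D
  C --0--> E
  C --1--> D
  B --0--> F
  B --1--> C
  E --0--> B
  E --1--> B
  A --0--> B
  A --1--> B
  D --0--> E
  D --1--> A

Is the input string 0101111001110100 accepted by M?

F → C → D → E → B → C → D → A → B → F → D → A → B → F → D → E → B
End state B is not accepting.

No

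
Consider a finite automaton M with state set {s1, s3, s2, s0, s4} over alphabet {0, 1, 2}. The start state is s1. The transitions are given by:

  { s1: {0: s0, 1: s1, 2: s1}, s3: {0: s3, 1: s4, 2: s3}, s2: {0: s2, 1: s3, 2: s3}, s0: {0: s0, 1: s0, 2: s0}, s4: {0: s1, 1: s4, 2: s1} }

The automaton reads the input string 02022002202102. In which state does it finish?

s0

Trace: s1 -0-> s0 -2-> s0 -0-> s0 -2-> s0 -2-> s0 -0-> s0 -0-> s0 -2-> s0 -2-> s0 -0-> s0 -2-> s0 -1-> s0 -0-> s0 -2-> s0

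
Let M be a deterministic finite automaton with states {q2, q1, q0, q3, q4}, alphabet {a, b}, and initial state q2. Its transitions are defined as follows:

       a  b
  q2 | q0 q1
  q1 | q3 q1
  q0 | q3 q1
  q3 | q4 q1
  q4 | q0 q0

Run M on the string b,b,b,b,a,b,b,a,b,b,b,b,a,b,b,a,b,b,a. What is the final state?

start at q2
read 'b': q2 → q1
read 'b': q1 → q1
read 'b': q1 → q1
read 'b': q1 → q1
read 'a': q1 → q3
read 'b': q3 → q1
read 'b': q1 → q1
read 'a': q1 → q3
read 'b': q3 → q1
read 'b': q1 → q1
read 'b': q1 → q1
read 'b': q1 → q1
read 'a': q1 → q3
read 'b': q3 → q1
read 'b': q1 → q1
read 'a': q1 → q3
read 'b': q3 → q1
read 'b': q1 → q1
read 'a': q1 → q3

q3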